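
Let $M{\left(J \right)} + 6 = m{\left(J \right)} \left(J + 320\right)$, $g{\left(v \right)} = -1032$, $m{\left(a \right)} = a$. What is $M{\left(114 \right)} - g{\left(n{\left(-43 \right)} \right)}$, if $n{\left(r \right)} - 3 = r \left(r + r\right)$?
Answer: $50502$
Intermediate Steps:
$n{\left(r \right)} = 3 + 2 r^{2}$ ($n{\left(r \right)} = 3 + r \left(r + r\right) = 3 + r 2 r = 3 + 2 r^{2}$)
$M{\left(J \right)} = -6 + J \left(320 + J\right)$ ($M{\left(J \right)} = -6 + J \left(J + 320\right) = -6 + J \left(320 + J\right)$)
$M{\left(114 \right)} - g{\left(n{\left(-43 \right)} \right)} = \left(-6 + 114^{2} + 320 \cdot 114\right) - -1032 = \left(-6 + 12996 + 36480\right) + 1032 = 49470 + 1032 = 50502$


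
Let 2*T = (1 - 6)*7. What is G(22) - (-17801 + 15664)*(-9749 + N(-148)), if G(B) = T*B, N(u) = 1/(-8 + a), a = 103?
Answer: -1979227673/95 ≈ -2.0834e+7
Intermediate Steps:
T = -35/2 (T = ((1 - 6)*7)/2 = (-5*7)/2 = (½)*(-35) = -35/2 ≈ -17.500)
N(u) = 1/95 (N(u) = 1/(-8 + 103) = 1/95)
G(B) = -35*B/2
G(22) - (-17801 + 15664)*(-9749 + N(-148)) = -35/2*22 - (-17801 + 15664)*(-9749 + 1/95) = -385 - (-2137)*(-926154)/95 = -385 - 1*1979191098/95 = -385 - 1979191098/95 = -1979227673/95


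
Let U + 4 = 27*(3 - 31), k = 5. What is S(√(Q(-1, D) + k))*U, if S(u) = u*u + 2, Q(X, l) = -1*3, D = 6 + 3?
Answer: -3040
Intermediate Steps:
D = 9
Q(X, l) = -3
S(u) = 2 + u² (S(u) = u² + 2 = 2 + u²)
U = -760 (U = -4 + 27*(3 - 31) = -4 + 27*(-28) = -4 - 756 = -760)
S(√(Q(-1, D) + k))*U = (2 + (√(-3 + 5))²)*(-760) = (2 + (√2)²)*(-760) = (2 + 2)*(-760) = 4*(-760) = -3040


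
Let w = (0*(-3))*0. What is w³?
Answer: 0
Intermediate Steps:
w = 0 (w = 0*0 = 0)
w³ = 0³ = 0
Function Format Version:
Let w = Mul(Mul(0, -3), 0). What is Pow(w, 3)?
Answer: 0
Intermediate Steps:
w = 0 (w = Mul(0, 0) = 0)
Pow(w, 3) = Pow(0, 3) = 0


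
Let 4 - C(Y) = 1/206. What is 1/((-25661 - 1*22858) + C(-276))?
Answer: -206/9994091 ≈ -2.0612e-5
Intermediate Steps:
C(Y) = 823/206 (C(Y) = 4 - 1/206 = 823/206)
1/((-25661 - 1*22858) + C(-276)) = 1/((-25661 - 1*22858) + 823/206) = 1/((-25661 - 22858) + 823/206) = 1/(-48519 + 823/206) = 1/(-9994091/206) = -206/9994091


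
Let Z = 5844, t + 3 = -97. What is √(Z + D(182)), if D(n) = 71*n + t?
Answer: 3*√2074 ≈ 136.62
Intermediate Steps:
t = -100 (t = -3 - 97 = -100)
D(n) = -100 + 71*n (D(n) = 71*n - 100 = -100 + 71*n)
√(Z + D(182)) = √(5844 + (-100 + 71*182)) = √(5844 + (-100 + 12922)) = √(5844 + 12822) = √18666 = 3*√2074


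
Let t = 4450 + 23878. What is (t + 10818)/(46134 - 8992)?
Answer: 19573/18571 ≈ 1.0540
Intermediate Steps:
t = 28328
(t + 10818)/(46134 - 8992) = (28328 + 10818)/(46134 - 8992) = 39146/37142 = 39146*(1/37142) = 19573/18571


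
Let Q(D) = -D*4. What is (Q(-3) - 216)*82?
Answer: -16728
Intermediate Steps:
Q(D) = -4*D
(Q(-3) - 216)*82 = (-4*(-3) - 216)*82 = (12 - 216)*82 = -204*82 = -16728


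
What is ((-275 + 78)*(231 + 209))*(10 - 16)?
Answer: 520080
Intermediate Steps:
((-275 + 78)*(231 + 209))*(10 - 16) = -197*440*(-6) = -86680*(-6) = 520080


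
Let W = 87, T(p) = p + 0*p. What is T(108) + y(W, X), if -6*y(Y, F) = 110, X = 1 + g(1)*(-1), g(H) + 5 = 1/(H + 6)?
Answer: 269/3 ≈ 89.667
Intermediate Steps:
T(p) = p (T(p) = p + 0 = p)
g(H) = -5 + 1/(6 + H) (g(H) = -5 + 1/(H + 6) = -5 + 1/(6 + H))
X = 41/7 (X = 1 + ((-29 - 5*1)/(6 + 1))*(-1) = 1 + ((-29 - 5)/7)*(-1) = 1 + ((⅐)*(-34))*(-1) = 1 - 34/7*(-1) = 1 + 34/7 = 41/7 ≈ 5.8571)
y(Y, F) = -55/3 (y(Y, F) = -⅙*110 = -55/3)
T(108) + y(W, X) = 108 - 55/3 = 269/3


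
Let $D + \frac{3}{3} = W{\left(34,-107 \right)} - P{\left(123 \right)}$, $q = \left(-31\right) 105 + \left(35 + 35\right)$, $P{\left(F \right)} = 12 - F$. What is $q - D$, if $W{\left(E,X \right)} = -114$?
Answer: $-3181$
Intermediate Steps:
$q = -3185$ ($q = -3255 + 70 = -3185$)
$D = -4$ ($D = -1 - \left(126 - 123\right) = -1 - 3 = -4$)
$q - D = -3185 - -4 = -3185 + 4 = -3181$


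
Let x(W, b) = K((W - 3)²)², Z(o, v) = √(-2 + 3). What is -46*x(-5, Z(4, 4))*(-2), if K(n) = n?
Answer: 376832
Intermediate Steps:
Z(o, v) = 1 (Z(o, v) = √1 = 1)
x(W, b) = (-3 + W)⁴ (x(W, b) = ((W - 3)²)² = ((-3 + W)²)² = (-3 + W)⁴)
-46*x(-5, Z(4, 4))*(-2) = -46*(-3 - 5)⁴*(-2) = -46*(-8)⁴*(-2) = -46*4096*(-2) = -188416*(-2) = 376832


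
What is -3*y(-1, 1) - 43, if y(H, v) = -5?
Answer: -28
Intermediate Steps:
-3*y(-1, 1) - 43 = -3*(-5) - 43 = 15 - 43 = -28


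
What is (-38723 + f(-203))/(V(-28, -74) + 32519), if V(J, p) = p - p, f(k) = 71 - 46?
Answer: -38698/32519 ≈ -1.1900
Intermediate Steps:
f(k) = 25
V(J, p) = 0
(-38723 + f(-203))/(V(-28, -74) + 32519) = (-38723 + 25)/(0 + 32519) = -38698/32519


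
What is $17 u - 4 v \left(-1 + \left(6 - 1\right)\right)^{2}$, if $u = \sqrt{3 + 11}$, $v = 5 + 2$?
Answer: $- 7616 \sqrt{14} \approx -28496.0$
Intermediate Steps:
$v = 7$
$u = \sqrt{14} \approx 3.7417$
$17 u - 4 v \left(-1 + \left(6 - 1\right)\right)^{2} = 17 \sqrt{14} \left(-4\right) 7 \left(-1 + \left(6 - 1\right)\right)^{2} = 17 \sqrt{14} \left(- 28 \left(-1 + \left(6 - 1\right)\right)^{2}\right) = 17 \sqrt{14} \left(- 28 \left(-1 + 5\right)^{2}\right) = 17 \sqrt{14} \left(- 28 \cdot 4^{2}\right) = 17 \sqrt{14} \left(\left(-28\right) 16\right) = 17 \sqrt{14} \left(-448\right) = - 7616 \sqrt{14}$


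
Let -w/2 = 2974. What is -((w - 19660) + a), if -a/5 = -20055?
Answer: -74667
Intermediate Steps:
w = -5948 (w = -2*2974 = -5948)
a = 100275 (a = -5*(-20055) = 100275)
-((w - 19660) + a) = -((-5948 - 19660) + 100275) = -(-25608 + 100275) = -1*74667 = -74667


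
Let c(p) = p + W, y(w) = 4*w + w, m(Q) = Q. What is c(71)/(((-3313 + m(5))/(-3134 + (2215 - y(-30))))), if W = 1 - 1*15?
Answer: 43833/3308 ≈ 13.251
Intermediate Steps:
W = -14 (W = 1 - 15 = -14)
y(w) = 5*w
c(p) = -14 + p (c(p) = p - 14 = -14 + p)
c(71)/(((-3313 + m(5))/(-3134 + (2215 - y(-30))))) = (-14 + 71)/(((-3313 + 5)/(-3134 + (2215 - 5*(-30))))) = 57/((-3308/(-3134 + (2215 - 1*(-150))))) = 57/((-3308/(-3134 + (2215 + 150)))) = 57/((-3308/(-3134 + 2365))) = 57/((-3308/(-769))) = 57/((-3308*(-1/769))) = 57/(3308/769) = 57*(769/3308) = 43833/3308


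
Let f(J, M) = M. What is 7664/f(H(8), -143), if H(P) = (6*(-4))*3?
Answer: -7664/143 ≈ -53.594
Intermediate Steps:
H(P) = -72 (H(P) = -24*3 = -72)
7664/f(H(8), -143) = 7664/(-143) = 7664*(-1/143) = -7664/143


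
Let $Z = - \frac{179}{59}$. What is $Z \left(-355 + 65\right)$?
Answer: $\frac{51910}{59} \approx 879.83$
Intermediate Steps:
$Z = - \frac{179}{59}$ ($Z = \left(-179\right) \frac{1}{59} = - \frac{179}{59} \approx -3.0339$)
$Z \left(-355 + 65\right) = - \frac{179 \left(-355 + 65\right)}{59} = \left(- \frac{179}{59}\right) \left(-290\right) = \frac{51910}{59}$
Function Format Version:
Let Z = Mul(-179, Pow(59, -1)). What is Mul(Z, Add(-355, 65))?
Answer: Rational(51910, 59) ≈ 879.83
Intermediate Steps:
Z = Rational(-179, 59) (Z = Mul(-179, Rational(1, 59)) = Rational(-179, 59) ≈ -3.0339)
Mul(Z, Add(-355, 65)) = Mul(Rational(-179, 59), Add(-355, 65)) = Mul(Rational(-179, 59), -290) = Rational(51910, 59)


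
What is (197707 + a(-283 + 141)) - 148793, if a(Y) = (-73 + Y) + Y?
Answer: 48557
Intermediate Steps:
a(Y) = -73 + 2*Y
(197707 + a(-283 + 141)) - 148793 = (197707 + (-73 + 2*(-283 + 141))) - 148793 = (197707 + (-73 + 2*(-142))) - 148793 = (197707 + (-73 - 284)) - 148793 = (197707 - 357) - 148793 = 197350 - 148793 = 48557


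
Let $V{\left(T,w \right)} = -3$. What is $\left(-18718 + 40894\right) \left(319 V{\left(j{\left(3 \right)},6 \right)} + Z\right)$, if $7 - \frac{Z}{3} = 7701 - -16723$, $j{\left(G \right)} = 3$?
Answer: $-1645636608$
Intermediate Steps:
$Z = -73251$ ($Z = 21 - 3 \left(7701 - -16723\right) = 21 - 3 \left(7701 + 16723\right) = 21 - 73272 = -73251$)
$\left(-18718 + 40894\right) \left(319 V{\left(j{\left(3 \right)},6 \right)} + Z\right) = \left(-18718 + 40894\right) \left(319 \left(-3\right) - 73251\right) = 22176 \left(-957 - 73251\right) = 22176 \left(-74208\right) = -1645636608$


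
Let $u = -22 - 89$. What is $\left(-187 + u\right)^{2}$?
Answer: $88804$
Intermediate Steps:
$u = -111$ ($u = -22 - 89 = -111$)
$\left(-187 + u\right)^{2} = \left(-187 - 111\right)^{2} = \left(-298\right)^{2} = 88804$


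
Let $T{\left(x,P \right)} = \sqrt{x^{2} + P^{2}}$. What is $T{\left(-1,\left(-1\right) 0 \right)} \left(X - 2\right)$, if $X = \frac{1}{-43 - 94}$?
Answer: $- \frac{275}{137} \approx -2.0073$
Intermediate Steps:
$X = - \frac{1}{137}$ ($X = \frac{1}{-137} = - \frac{1}{137} \approx -0.0072993$)
$T{\left(x,P \right)} = \sqrt{P^{2} + x^{2}}$
$T{\left(-1,\left(-1\right) 0 \right)} \left(X - 2\right) = \sqrt{\left(\left(-1\right) 0\right)^{2} + \left(-1\right)^{2}} \left(- \frac{1}{137} - 2\right) = \sqrt{0^{2} + 1} \left(- \frac{1}{137} - 2\right) = \sqrt{0 + 1} \left(- \frac{275}{137}\right) = \sqrt{1} \left(- \frac{275}{137}\right) = 1 \left(- \frac{275}{137}\right) = - \frac{275}{137}$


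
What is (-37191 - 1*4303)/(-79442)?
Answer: 20747/39721 ≈ 0.52232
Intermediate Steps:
(-37191 - 1*4303)/(-79442) = (-37191 - 4303)*(-1/79442) = -41494*(-1/79442) = 20747/39721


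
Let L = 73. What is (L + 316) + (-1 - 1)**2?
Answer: 393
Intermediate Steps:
(L + 316) + (-1 - 1)**2 = (73 + 316) + (-1 - 1)**2 = 389 + (-2)**2 = 389 + 4 = 393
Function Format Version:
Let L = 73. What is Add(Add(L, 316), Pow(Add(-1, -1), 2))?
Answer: 393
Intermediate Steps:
Add(Add(L, 316), Pow(Add(-1, -1), 2)) = Add(Add(73, 316), Pow(Add(-1, -1), 2)) = Add(389, Pow(-2, 2)) = Add(389, 4) = 393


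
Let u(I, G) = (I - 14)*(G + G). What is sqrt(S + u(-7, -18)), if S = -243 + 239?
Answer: 4*sqrt(47) ≈ 27.423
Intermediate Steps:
S = -4
u(I, G) = 2*G*(-14 + I) (u(I, G) = (-14 + I)*(2*G) = 2*G*(-14 + I))
sqrt(S + u(-7, -18)) = sqrt(-4 + 2*(-18)*(-14 - 7)) = sqrt(-4 + 2*(-18)*(-21)) = sqrt(-4 + 756) = sqrt(752) = 4*sqrt(47)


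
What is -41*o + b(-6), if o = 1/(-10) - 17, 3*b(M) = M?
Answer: 6991/10 ≈ 699.10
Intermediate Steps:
b(M) = M/3
o = -171/10 (o = -⅒ - 17 = -171/10 ≈ -17.100)
-41*o + b(-6) = -41*(-171/10) + (⅓)*(-6) = 7011/10 - 2 = 6991/10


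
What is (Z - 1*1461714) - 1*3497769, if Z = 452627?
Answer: -4506856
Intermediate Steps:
(Z - 1*1461714) - 1*3497769 = (452627 - 1*1461714) - 1*3497769 = (452627 - 1461714) - 3497769 = -1009087 - 3497769 = -4506856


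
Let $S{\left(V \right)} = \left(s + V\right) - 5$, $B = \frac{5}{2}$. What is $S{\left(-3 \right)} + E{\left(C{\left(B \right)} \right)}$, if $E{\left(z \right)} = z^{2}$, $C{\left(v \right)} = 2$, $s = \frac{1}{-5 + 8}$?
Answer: $- \frac{11}{3} \approx -3.6667$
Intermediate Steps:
$B = \frac{5}{2}$ ($B = 5 \cdot \frac{1}{2} = \frac{5}{2} \approx 2.5$)
$s = \frac{1}{3} \approx 0.33333$
$S{\left(V \right)} = - \frac{14}{3} + V$ ($S{\left(V \right)} = \left(\frac{1}{3} + V\right) - 5 = - \frac{14}{3} + V$)
$S{\left(-3 \right)} + E{\left(C{\left(B \right)} \right)} = \left(- \frac{14}{3} - 3\right) + 2^{2} = - \frac{23}{3} + 4 = - \frac{11}{3}$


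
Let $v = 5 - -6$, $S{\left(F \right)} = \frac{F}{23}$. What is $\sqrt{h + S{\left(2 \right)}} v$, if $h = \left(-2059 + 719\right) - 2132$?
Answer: $\frac{11 i \sqrt{1836642}}{23} \approx 648.15 i$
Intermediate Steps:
$S{\left(F \right)} = \frac{F}{23}$ ($S{\left(F \right)} = F \frac{1}{23} = \frac{F}{23}$)
$h = -3472$ ($h = -1340 - 2132 = -3472$)
$v = 11$ ($v = 5 + 6 = 11$)
$\sqrt{h + S{\left(2 \right)}} v = \sqrt{-3472 + \frac{1}{23} \cdot 2} \cdot 11 = \sqrt{-3472 + \frac{2}{23}} \cdot 11 = \sqrt{- \frac{79854}{23}} \cdot 11 = \frac{i \sqrt{1836642}}{23} \cdot 11 = \frac{11 i \sqrt{1836642}}{23}$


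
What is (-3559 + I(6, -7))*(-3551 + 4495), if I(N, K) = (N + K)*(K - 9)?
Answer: -3344592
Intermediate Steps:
I(N, K) = (-9 + K)*(K + N) (I(N, K) = (K + N)*(-9 + K) = (-9 + K)*(K + N))
(-3559 + I(6, -7))*(-3551 + 4495) = (-3559 + ((-7)**2 - 9*(-7) - 9*6 - 7*6))*(-3551 + 4495) = (-3559 + (49 + 63 - 54 - 42))*944 = (-3559 + 16)*944 = -3543*944 = -3344592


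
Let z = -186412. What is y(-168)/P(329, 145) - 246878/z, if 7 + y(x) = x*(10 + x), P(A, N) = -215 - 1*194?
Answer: -2422921071/38121254 ≈ -63.558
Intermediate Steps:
P(A, N) = -409 (P(A, N) = -215 - 194 = -409)
y(x) = -7 + x*(10 + x)
y(-168)/P(329, 145) - 246878/z = (-7 + (-168)² + 10*(-168))/(-409) - 246878/(-186412) = (-7 + 28224 - 1680)*(-1/409) - 246878*(-1/186412) = 26537*(-1/409) + 123439/93206 = -26537/409 + 123439/93206 = -2422921071/38121254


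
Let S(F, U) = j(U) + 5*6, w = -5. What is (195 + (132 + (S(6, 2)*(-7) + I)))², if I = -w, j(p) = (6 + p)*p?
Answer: 100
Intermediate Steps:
j(p) = p*(6 + p)
S(F, U) = 30 + U*(6 + U) (S(F, U) = U*(6 + U) + 5*6 = U*(6 + U) + 30 = 30 + U*(6 + U))
I = 5 (I = -1*(-5) = 5)
(195 + (132 + (S(6, 2)*(-7) + I)))² = (195 + (132 + ((30 + 2*(6 + 2))*(-7) + 5)))² = (195 + (132 + ((30 + 2*8)*(-7) + 5)))² = (195 + (132 + ((30 + 16)*(-7) + 5)))² = (195 + (132 + (46*(-7) + 5)))² = (195 + (132 + (-322 + 5)))² = (195 + (132 - 317))² = (195 - 185)² = 10² = 100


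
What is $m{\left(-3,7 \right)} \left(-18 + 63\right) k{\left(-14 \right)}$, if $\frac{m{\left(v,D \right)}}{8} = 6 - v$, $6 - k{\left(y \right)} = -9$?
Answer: $48600$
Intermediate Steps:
$k{\left(y \right)} = 15$ ($k{\left(y \right)} = 6 - -9 = 6 + 9 = 15$)
$m{\left(v,D \right)} = 48 - 8 v$ ($m{\left(v,D \right)} = 8 \left(6 - v\right) = 48 - 8 v$)
$m{\left(-3,7 \right)} \left(-18 + 63\right) k{\left(-14 \right)} = \left(48 - -24\right) \left(-18 + 63\right) 15 = \left(48 + 24\right) 45 \cdot 15 = 72 \cdot 45 \cdot 15 = 3240 \cdot 15 = 48600$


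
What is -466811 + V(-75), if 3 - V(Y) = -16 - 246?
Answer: -466546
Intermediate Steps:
V(Y) = 265 (V(Y) = 3 - (-16 - 246) = 3 - 1*(-262) = 3 + 262 = 265)
-466811 + V(-75) = -466811 + 265 = -466546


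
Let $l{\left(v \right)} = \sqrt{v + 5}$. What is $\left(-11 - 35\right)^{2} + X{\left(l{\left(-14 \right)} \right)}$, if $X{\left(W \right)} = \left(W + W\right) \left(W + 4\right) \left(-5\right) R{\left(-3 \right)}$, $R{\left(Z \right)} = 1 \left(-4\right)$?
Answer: $1756 + 480 i \approx 1756.0 + 480.0 i$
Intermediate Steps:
$l{\left(v \right)} = \sqrt{5 + v}$
$R{\left(Z \right)} = -4$
$X{\left(W \right)} = 40 W \left(4 + W\right)$ ($X{\left(W \right)} = \left(W + W\right) \left(W + 4\right) \left(-5\right) \left(-4\right) = 2 W \left(4 + W\right) \left(-5\right) \left(-4\right) = - 10 W \left(4 + W\right) \left(-4\right) = 40 W \left(4 + W\right)$)
$\left(-11 - 35\right)^{2} + X{\left(l{\left(-14 \right)} \right)} = \left(-11 - 35\right)^{2} + 40 \sqrt{5 - 14} \left(4 + \sqrt{5 - 14}\right) = \left(-46\right)^{2} + 40 \sqrt{-9} \left(4 + \sqrt{-9}\right) = 2116 + 40 \cdot 3 i \left(4 + 3 i\right) = 2116 + 120 i \left(4 + 3 i\right)$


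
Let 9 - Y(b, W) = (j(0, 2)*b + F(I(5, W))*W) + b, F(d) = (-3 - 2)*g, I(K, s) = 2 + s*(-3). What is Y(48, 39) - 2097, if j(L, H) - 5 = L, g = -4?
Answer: -3156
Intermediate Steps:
j(L, H) = 5 + L
I(K, s) = 2 - 3*s
F(d) = 20 (F(d) = (-3 - 2)*(-4) = -5*(-4) = 20)
Y(b, W) = 9 - 20*W - 6*b (Y(b, W) = 9 - (((5 + 0)*b + 20*W) + b) = 9 - ((5*b + 20*W) + b) = 9 - (6*b + 20*W) = 9 + (-20*W - 6*b) = 9 - 20*W - 6*b)
Y(48, 39) - 2097 = (9 - 20*39 - 6*48) - 2097 = (9 - 780 - 288) - 2097 = -1059 - 2097 = -3156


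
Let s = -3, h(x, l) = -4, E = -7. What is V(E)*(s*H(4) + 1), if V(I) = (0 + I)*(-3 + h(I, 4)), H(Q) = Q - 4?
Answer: 49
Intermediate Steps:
H(Q) = -4 + Q
V(I) = -7*I (V(I) = (0 + I)*(-3 - 4) = I*(-7) = -7*I)
V(E)*(s*H(4) + 1) = (-7*(-7))*(-3*(-4 + 4) + 1) = 49*(-3*0 + 1) = 49*(0 + 1) = 49*1 = 49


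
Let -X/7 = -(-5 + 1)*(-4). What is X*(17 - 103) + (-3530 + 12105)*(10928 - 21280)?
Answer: -88778032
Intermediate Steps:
X = 112 (X = -(-7)*(-5 + 1)*(-4) = -(-7)*(-4*(-4)) = -(-7)*16 = -7*(-16) = 112)
X*(17 - 103) + (-3530 + 12105)*(10928 - 21280) = 112*(17 - 103) + (-3530 + 12105)*(10928 - 21280) = 112*(-86) + 8575*(-10352) = -9632 - 88768400 = -88778032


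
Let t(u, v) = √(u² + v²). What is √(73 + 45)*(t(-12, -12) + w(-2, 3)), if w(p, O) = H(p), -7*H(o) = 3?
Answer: 24*√59 - 3*√118/7 ≈ 179.69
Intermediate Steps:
H(o) = -3/7 (H(o) = -⅐*3 = -3/7)
w(p, O) = -3/7
√(73 + 45)*(t(-12, -12) + w(-2, 3)) = √(73 + 45)*(√((-12)² + (-12)²) - 3/7) = √118*(√(144 + 144) - 3/7) = √118*(√288 - 3/7) = √118*(12*√2 - 3/7) = √118*(-3/7 + 12*√2)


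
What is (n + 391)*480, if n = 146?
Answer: 257760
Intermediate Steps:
(n + 391)*480 = (146 + 391)*480 = 537*480 = 257760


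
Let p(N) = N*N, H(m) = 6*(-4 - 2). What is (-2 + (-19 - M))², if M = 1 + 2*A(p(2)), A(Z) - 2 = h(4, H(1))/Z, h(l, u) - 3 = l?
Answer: 3481/4 ≈ 870.25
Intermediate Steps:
H(m) = -36 (H(m) = 6*(-6) = -36)
h(l, u) = 3 + l
p(N) = N²
A(Z) = 2 + 7/Z (A(Z) = 2 + (3 + 4)/Z = 2 + 7/Z)
M = 17/2 (M = 1 + 2*(2 + 7/(2²)) = 1 + 2*(2 + 7/4) = 1 + 2*(15/4) = 1 + 15/2 = 17/2 ≈ 8.5000)
(-2 + (-19 - M))² = (-2 + (-19 - 1*17/2))² = (-2 + (-19 - 17/2))² = (-2 - 55/2)² = (-59/2)² = 3481/4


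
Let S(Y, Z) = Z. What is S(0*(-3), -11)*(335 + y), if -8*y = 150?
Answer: -13915/4 ≈ -3478.8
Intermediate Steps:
y = -75/4 (y = -1/8*150 = -75/4 ≈ -18.750)
S(0*(-3), -11)*(335 + y) = -11*(335 - 75/4) = -11*1265/4 = -13915/4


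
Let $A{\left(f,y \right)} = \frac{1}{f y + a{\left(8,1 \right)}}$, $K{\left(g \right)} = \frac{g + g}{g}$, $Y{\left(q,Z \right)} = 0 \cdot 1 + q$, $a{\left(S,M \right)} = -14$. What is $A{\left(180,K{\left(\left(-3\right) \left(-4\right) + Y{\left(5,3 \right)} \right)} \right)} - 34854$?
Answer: $- \frac{12059483}{346} \approx -34854.0$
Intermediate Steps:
$Y{\left(q,Z \right)} = q$ ($Y{\left(q,Z \right)} = 0 + q = q$)
$K{\left(g \right)} = 2$ ($K{\left(g \right)} = \frac{2 g}{g} = 2$)
$A{\left(f,y \right)} = \frac{1}{-14 + f y}$ ($A{\left(f,y \right)} = \frac{1}{f y - 14} = \frac{1}{-14 + f y}$)
$A{\left(180,K{\left(\left(-3\right) \left(-4\right) + Y{\left(5,3 \right)} \right)} \right)} - 34854 = \frac{1}{-14 + 180 \cdot 2} - 34854 = \frac{1}{-14 + 360} - 34854 = \frac{1}{346} - 34854 = - \frac{12059483}{346}$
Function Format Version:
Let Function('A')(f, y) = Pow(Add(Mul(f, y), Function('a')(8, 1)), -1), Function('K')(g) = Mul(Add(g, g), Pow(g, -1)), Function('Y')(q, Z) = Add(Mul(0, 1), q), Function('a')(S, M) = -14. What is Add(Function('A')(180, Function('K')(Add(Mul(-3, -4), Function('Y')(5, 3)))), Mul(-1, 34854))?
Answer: Rational(-12059483, 346) ≈ -34854.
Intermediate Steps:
Function('Y')(q, Z) = q (Function('Y')(q, Z) = Add(0, q) = q)
Function('K')(g) = 2 (Function('K')(g) = Mul(Mul(2, g), Pow(g, -1)) = 2)
Function('A')(f, y) = Pow(Add(-14, Mul(f, y)), -1) (Function('A')(f, y) = Pow(Add(Mul(f, y), -14), -1) = Pow(Add(-14, Mul(f, y)), -1))
Add(Function('A')(180, Function('K')(Add(Mul(-3, -4), Function('Y')(5, 3)))), Mul(-1, 34854)) = Add(Pow(Add(-14, Mul(180, 2)), -1), Mul(-1, 34854)) = Add(Pow(Add(-14, 360), -1), -34854) = Add(Pow(346, -1), -34854) = Add(Rational(1, 346), -34854) = Rational(-12059483, 346)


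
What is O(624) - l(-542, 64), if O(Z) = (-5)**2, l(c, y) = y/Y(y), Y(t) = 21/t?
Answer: -3571/21 ≈ -170.05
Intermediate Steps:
l(c, y) = y**2/21 (l(c, y) = y/((21/y)) = y*(y/21) = y**2/21)
O(Z) = 25
O(624) - l(-542, 64) = 25 - 64**2/21 = 25 - 4096/21 = -3571/21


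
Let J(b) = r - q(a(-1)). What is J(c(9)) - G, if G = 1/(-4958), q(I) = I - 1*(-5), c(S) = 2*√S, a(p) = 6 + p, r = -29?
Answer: -193361/4958 ≈ -39.000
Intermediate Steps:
q(I) = 5 + I (q(I) = I + 5 = 5 + I)
G = -1/4958 ≈ -0.00020169
J(b) = -39 (J(b) = -29 - (5 + (6 - 1)) = -29 - (5 + 5) = -29 - 1*10 = -29 - 10 = -39)
J(c(9)) - G = -39 - 1*(-1/4958) = -39 + 1/4958 = -193361/4958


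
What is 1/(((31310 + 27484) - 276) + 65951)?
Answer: 1/124469 ≈ 8.0341e-6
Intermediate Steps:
1/(((31310 + 27484) - 276) + 65951) = 1/((58794 - 276) + 65951) = 1/(58518 + 65951) = 1/124469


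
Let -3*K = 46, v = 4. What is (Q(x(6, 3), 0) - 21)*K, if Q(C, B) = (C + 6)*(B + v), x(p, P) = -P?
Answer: 138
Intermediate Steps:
K = -46/3 (K = -⅓*46 = -46/3 ≈ -15.333)
Q(C, B) = (4 + B)*(6 + C) (Q(C, B) = (C + 6)*(B + 4) = (6 + C)*(4 + B) = (4 + B)*(6 + C))
(Q(x(6, 3), 0) - 21)*K = ((24 + 4*(-1*3) + 6*0 + 0*(-1*3)) - 21)*(-46/3) = ((24 + 4*(-3) + 0 + 0*(-3)) - 21)*(-46/3) = ((24 - 12 + 0 + 0) - 21)*(-46/3) = (12 - 21)*(-46/3) = -9*(-46/3) = 138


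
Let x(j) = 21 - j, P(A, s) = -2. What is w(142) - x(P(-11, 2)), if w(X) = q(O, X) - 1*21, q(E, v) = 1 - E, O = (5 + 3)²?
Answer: -107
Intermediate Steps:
O = 64 (O = 8² = 64)
w(X) = -84 (w(X) = (1 - 1*64) - 1*21 = (1 - 64) - 21 = -63 - 21 = -84)
w(142) - x(P(-11, 2)) = -84 - (21 - 1*(-2)) = -84 - (21 + 2) = -84 - 1*23 = -84 - 23 = -107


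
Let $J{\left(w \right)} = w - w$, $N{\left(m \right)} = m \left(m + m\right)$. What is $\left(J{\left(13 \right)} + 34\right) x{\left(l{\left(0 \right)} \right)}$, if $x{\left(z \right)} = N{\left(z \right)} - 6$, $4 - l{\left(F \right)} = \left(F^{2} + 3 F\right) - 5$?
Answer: $5304$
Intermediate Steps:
$N{\left(m \right)} = 2 m^{2}$ ($N{\left(m \right)} = m 2 m = 2 m^{2}$)
$J{\left(w \right)} = 0$
$l{\left(F \right)} = 9 - F^{2} - 3 F$ ($l{\left(F \right)} = 4 - \left(\left(F^{2} + 3 F\right) - 5\right) = 4 - \left(-5 + F^{2} + 3 F\right) = 9 - F^{2} - 3 F$)
$x{\left(z \right)} = -6 + 2 z^{2}$ ($x{\left(z \right)} = 2 z^{2} - 6 = -6 + 2 z^{2}$)
$\left(J{\left(13 \right)} + 34\right) x{\left(l{\left(0 \right)} \right)} = \left(0 + 34\right) \left(-6 + 2 \left(9 - 0^{2} - 0\right)^{2}\right) = 34 \left(-6 + 2 \left(9 - 0 + 0\right)^{2}\right) = 34 \left(-6 + 2 \left(9 + 0 + 0\right)^{2}\right) = 34 \left(-6 + 2 \cdot 9^{2}\right) = 34 \left(-6 + 2 \cdot 81\right) = 34 \left(-6 + 162\right) = 34 \cdot 156 = 5304$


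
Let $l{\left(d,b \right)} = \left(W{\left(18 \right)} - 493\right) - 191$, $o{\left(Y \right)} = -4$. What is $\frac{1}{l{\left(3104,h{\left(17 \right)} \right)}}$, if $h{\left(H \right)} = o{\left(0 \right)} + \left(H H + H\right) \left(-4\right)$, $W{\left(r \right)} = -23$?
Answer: $- \frac{1}{707} \approx -0.0014144$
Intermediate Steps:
$h{\left(H \right)} = -4 - 4 H - 4 H^{2}$ ($h{\left(H \right)} = -4 + \left(H H + H\right) \left(-4\right) = -4 + \left(H^{2} + H\right) \left(-4\right) = -4 + \left(H + H^{2}\right) \left(-4\right) = -4 - \left(4 H + 4 H^{2}\right) = -4 - 4 H - 4 H^{2}$)
$l{\left(d,b \right)} = -707$ ($l{\left(d,b \right)} = \left(-23 - 493\right) - 191 = -516 - 191 = -707$)
$\frac{1}{l{\left(3104,h{\left(17 \right)} \right)}} = \frac{1}{-707} = - \frac{1}{707}$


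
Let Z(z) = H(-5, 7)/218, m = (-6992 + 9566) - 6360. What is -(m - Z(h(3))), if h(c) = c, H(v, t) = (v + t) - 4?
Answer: 412673/109 ≈ 3786.0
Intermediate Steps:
H(v, t) = -4 + t + v (H(v, t) = (t + v) - 4 = -4 + t + v)
m = -3786 (m = 2574 - 6360 = -3786)
Z(z) = -1/109 (Z(z) = (-4 + 7 - 5)/218 = -2*1/218 = -1/109)
-(m - Z(h(3))) = -(-3786 - 1*(-1/109)) = -(-3786 + 1/109) = -1*(-412673/109) = 412673/109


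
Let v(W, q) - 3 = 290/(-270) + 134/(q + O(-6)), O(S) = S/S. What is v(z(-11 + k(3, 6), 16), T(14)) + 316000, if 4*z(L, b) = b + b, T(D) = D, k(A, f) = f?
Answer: 42661466/135 ≈ 3.1601e+5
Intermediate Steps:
O(S) = 1
z(L, b) = b/2 (z(L, b) = (b + b)/4 = (2*b)/4 = b/2)
v(W, q) = 52/27 + 134/(1 + q) (v(W, q) = 3 + (290/(-270) + 134/(q + 1)) = 3 + (290*(-1/270) + 134/(1 + q)) = 3 + (-29/27 + 134/(1 + q)) = 52/27 + 134/(1 + q))
v(z(-11 + k(3, 6), 16), T(14)) + 316000 = 2*(1835 + 26*14)/(27*(1 + 14)) + 316000 = (2/27)*(1835 + 364)/15 + 316000 = (2/27)*(1/15)*2199 + 316000 = 1466/135 + 316000 = 42661466/135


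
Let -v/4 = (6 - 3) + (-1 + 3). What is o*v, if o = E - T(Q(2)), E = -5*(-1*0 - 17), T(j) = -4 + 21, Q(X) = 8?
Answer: -1360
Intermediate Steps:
T(j) = 17
E = 85 (E = -5*(0 - 17) = -5*(-17) = 85)
o = 68 (o = 85 - 1*17 = 85 - 17 = 68)
v = -20 (v = -4*((6 - 3) + (-1 + 3)) = -4*(3 + 2) = -4*5 = -20)
o*v = 68*(-20) = -1360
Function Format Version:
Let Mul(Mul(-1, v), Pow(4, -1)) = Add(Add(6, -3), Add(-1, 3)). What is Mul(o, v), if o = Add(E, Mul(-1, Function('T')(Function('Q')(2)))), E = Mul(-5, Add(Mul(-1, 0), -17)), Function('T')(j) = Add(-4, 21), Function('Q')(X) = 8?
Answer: -1360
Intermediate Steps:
Function('T')(j) = 17
E = 85 (E = Mul(-5, Add(0, -17)) = Mul(-5, -17) = 85)
o = 68 (o = Add(85, Mul(-1, 17)) = Add(85, -17) = 68)
v = -20 (v = Mul(-4, Add(Add(6, -3), Add(-1, 3))) = Mul(-4, Add(3, 2)) = Mul(-4, 5) = -20)
Mul(o, v) = Mul(68, -20) = -1360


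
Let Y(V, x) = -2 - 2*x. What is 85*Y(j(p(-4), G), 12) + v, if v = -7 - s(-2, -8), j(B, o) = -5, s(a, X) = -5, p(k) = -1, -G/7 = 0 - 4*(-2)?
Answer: -2212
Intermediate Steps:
G = -56 (G = -7*(0 - 4*(-2)) = -7*(0 + 8) = -7*8 = -56)
v = -2 (v = -7 - 1*(-5) = -7 + 5 = -2)
85*Y(j(p(-4), G), 12) + v = 85*(-2 - 2*12) - 2 = 85*(-2 - 24) - 2 = 85*(-26) - 2 = -2210 - 2 = -2212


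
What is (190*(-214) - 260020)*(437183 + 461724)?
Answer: -270283356760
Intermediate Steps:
(190*(-214) - 260020)*(437183 + 461724) = (-40660 - 260020)*898907 = -300680*898907 = -270283356760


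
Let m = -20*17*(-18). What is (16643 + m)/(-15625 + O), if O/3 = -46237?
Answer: -1751/11872 ≈ -0.14749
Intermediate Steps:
O = -138711 (O = 3*(-46237) = -138711)
m = 6120 (m = -340*(-18) = 6120)
(16643 + m)/(-15625 + O) = (16643 + 6120)/(-15625 - 138711) = 22763/(-154336) = 22763*(-1/154336) = -1751/11872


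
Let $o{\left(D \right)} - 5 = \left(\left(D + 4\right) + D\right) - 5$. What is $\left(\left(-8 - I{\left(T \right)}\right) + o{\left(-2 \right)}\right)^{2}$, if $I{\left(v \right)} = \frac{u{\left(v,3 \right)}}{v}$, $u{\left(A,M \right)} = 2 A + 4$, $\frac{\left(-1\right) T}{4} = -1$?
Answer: $121$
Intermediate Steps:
$T = 4$ ($T = \left(-4\right) \left(-1\right) = 4$)
$u{\left(A,M \right)} = 4 + 2 A$
$I{\left(v \right)} = \frac{4 + 2 v}{v}$
$o{\left(D \right)} = 4 + 2 D$ ($o{\left(D \right)} = 5 + \left(\left(\left(D + 4\right) + D\right) - 5\right) = 5 + \left(\left(\left(4 + D\right) + D\right) - 5\right) = 5 + \left(\left(4 + 2 D\right) - 5\right) = 5 + \left(-1 + 2 D\right) = 4 + 2 D$)
$\left(\left(-8 - I{\left(T \right)}\right) + o{\left(-2 \right)}\right)^{2} = \left(\left(-8 - \left(2 + \frac{4}{4}\right)\right) + \left(4 + 2 \left(-2\right)\right)\right)^{2} = \left(\left(-8 - \left(2 + 4 \cdot \frac{1}{4}\right)\right) + \left(4 - 4\right)\right)^{2} = \left(\left(-8 - \left(2 + 1\right)\right) + 0\right)^{2} = \left(\left(-8 - 3\right) + 0\right)^{2} = \left(-11 + 0\right)^{2} = \left(-11\right)^{2} = 121$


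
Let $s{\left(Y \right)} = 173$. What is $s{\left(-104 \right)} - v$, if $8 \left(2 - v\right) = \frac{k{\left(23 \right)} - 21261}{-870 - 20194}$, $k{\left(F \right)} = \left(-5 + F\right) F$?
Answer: $\frac{28836399}{168512} \approx 171.12$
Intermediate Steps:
$k{\left(F \right)} = F \left(-5 + F\right)$
$v = \frac{316177}{168512}$ ($v = 2 - \frac{\left(23 \left(-5 + 23\right) - 21261\right) \frac{1}{-870 - 20194}}{8} = 2 - \frac{\left(23 \cdot 18 - 21261\right) \frac{1}{-21064}}{8} = 2 - \frac{\left(414 - 21261\right) \left(- \frac{1}{21064}\right)}{8} = 2 - \frac{\left(-20847\right) \left(- \frac{1}{21064}\right)}{8} = 2 - \frac{20847}{168512} = \frac{316177}{168512} \approx 1.8763$)
$s{\left(-104 \right)} - v = 173 - \frac{316177}{168512} = \frac{28836399}{168512}$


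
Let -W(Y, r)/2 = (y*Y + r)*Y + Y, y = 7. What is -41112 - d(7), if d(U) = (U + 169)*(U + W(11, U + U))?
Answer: 313880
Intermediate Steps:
W(Y, r) = -2*Y - 2*Y*(r + 7*Y) (W(Y, r) = -2*((7*Y + r)*Y + Y) = -2*((r + 7*Y)*Y + Y) = -2*(Y*(r + 7*Y) + Y) = -2*(Y + Y*(r + 7*Y)) = -2*Y - 2*Y*(r + 7*Y))
d(U) = (-1716 - 43*U)*(169 + U) (d(U) = (U + 169)*(U - 2*11*(1 + (U + U) + 7*11)) = (169 + U)*(U - 2*11*(1 + 2*U + 77)) = (169 + U)*(U - 2*11*(78 + 2*U)) = (169 + U)*(U + (-1716 - 44*U)) = (169 + U)*(-1716 - 43*U) = (-1716 - 43*U)*(169 + U))
-41112 - d(7) = -41112 - (-290004 - 8983*7 - 43*7**2) = -41112 - (-290004 - 62881 - 43*49) = -41112 - (-290004 - 62881 - 2107) = -41112 - 1*(-354992) = -41112 + 354992 = 313880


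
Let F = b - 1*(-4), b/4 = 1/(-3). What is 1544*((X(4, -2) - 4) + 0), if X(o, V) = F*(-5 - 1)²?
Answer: 142048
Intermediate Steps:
b = -4/3 (b = 4/(-3) = 4*(-⅓) = -4/3 ≈ -1.3333)
F = 8/3 (F = -4/3 - 1*(-4) = -4/3 + 4 = 8/3 ≈ 2.6667)
X(o, V) = 96 (X(o, V) = 8*(-5 - 1)²/3 = (8/3)*(-6)² = (8/3)*36 = 96)
1544*((X(4, -2) - 4) + 0) = 1544*((96 - 4) + 0) = 1544*(92 + 0) = 1544*92 = 142048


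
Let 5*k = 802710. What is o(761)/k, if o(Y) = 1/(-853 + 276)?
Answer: -1/92632734 ≈ -1.0795e-8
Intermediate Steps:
k = 160542 (k = (⅕)*802710 = 160542)
o(Y) = -1/577 (o(Y) = 1/(-577) = -1/577)
o(761)/k = -1/577/160542 = -1/577*1/160542 = -1/92632734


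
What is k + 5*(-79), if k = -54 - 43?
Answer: -492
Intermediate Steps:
k = -97
k + 5*(-79) = -97 + 5*(-79) = -97 - 395 = -492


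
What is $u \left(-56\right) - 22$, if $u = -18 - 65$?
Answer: $4626$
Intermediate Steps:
$u = -83$
$u \left(-56\right) - 22 = \left(-83\right) \left(-56\right) - 22 = 4648 - 22 = 4626$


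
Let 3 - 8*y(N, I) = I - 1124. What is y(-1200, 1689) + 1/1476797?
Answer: -414979953/5907188 ≈ -70.250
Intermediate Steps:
y(N, I) = 1127/8 - I/8 (y(N, I) = 3/8 - (I - 1124)/8 = 3/8 - (-1124 + I)/8 = 3/8 + (281/2 - I/8) = 1127/8 - I/8)
y(-1200, 1689) + 1/1476797 = (1127/8 - ⅛*1689) + 1/1476797 = (1127/8 - 1689/8) + 1/1476797 = -281/4 + 1/1476797 = -414979953/5907188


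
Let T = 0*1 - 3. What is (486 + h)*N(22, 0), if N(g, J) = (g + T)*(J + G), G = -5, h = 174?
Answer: -62700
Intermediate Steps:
T = -3 (T = 0 - 3 = -3)
N(g, J) = (-5 + J)*(-3 + g) (N(g, J) = (g - 3)*(J - 5) = (-3 + g)*(-5 + J) = (-5 + J)*(-3 + g))
(486 + h)*N(22, 0) = (486 + 174)*(15 - 5*22 - 3*0 + 0*22) = 660*(15 - 110 + 0 + 0) = 660*(-95) = -62700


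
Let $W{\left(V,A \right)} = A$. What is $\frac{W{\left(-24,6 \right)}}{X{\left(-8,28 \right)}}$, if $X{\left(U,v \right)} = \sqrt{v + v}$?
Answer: $\frac{3 \sqrt{14}}{14} \approx 0.80178$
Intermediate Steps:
$X{\left(U,v \right)} = \sqrt{2} \sqrt{v}$ ($X{\left(U,v \right)} = \sqrt{2 v} = \sqrt{2} \sqrt{v}$)
$\frac{W{\left(-24,6 \right)}}{X{\left(-8,28 \right)}} = \frac{6}{\sqrt{2} \sqrt{28}} = \frac{6}{\sqrt{2} \cdot 2 \sqrt{7}} = \frac{6}{2 \sqrt{14}} = 6 \frac{\sqrt{14}}{28} = \frac{3 \sqrt{14}}{14}$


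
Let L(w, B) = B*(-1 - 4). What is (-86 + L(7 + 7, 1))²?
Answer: 8281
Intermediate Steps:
L(w, B) = -5*B (L(w, B) = B*(-5) = -5*B)
(-86 + L(7 + 7, 1))² = (-86 - 5*1)² = (-86 - 5)² = (-91)² = 8281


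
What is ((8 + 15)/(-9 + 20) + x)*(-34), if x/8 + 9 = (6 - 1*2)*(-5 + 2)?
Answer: 62050/11 ≈ 5640.9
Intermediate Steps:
x = -168 (x = -72 + 8*((6 - 1*2)*(-5 + 2)) = -72 + 8*((6 - 2)*(-3)) = -72 + 8*(4*(-3)) = -72 + 8*(-12) = -72 - 96 = -168)
((8 + 15)/(-9 + 20) + x)*(-34) = ((8 + 15)/(-9 + 20) - 168)*(-34) = (23/11 - 168)*(-34) = -1825/11*(-34) = 62050/11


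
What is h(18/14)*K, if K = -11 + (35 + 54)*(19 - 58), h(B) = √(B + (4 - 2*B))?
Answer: -3482*√133/7 ≈ -5736.6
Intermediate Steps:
h(B) = √(4 - B)
K = -3482 (K = -11 + 89*(-39) = -11 - 3471 = -3482)
h(18/14)*K = √(4 - 18/14)*(-3482) = √(4 - 1*9/7)*(-3482) = √(4 - 9/7)*(-3482) = √(19/7)*(-3482) = (√133/7)*(-3482) = -3482*√133/7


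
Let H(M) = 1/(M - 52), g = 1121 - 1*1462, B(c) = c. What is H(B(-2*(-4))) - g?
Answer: 15003/44 ≈ 340.98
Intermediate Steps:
g = -341 (g = 1121 - 1462 = -341)
H(M) = 1/(-52 + M)
H(B(-2*(-4))) - g = 1/(-52 - 2*(-4)) - 1*(-341) = 1/(-52 + 8) + 341 = 1/(-44) + 341 = -1/44 + 341 = 15003/44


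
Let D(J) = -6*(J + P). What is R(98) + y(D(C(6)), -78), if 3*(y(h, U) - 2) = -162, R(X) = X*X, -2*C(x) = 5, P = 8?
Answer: 9552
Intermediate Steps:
C(x) = -5/2 (C(x) = -1/2*5 = -5/2)
D(J) = -48 - 6*J (D(J) = -6*(J + 8) = -6*(8 + J) = -48 - 6*J)
R(X) = X**2
y(h, U) = -52 (y(h, U) = 2 + (1/3)*(-162) = 2 - 54 = -52)
R(98) + y(D(C(6)), -78) = 98**2 - 52 = 9604 - 52 = 9552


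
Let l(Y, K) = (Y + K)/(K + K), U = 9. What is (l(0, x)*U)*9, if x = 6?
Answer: 81/2 ≈ 40.500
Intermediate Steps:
l(Y, K) = (K + Y)/(2*K) (l(Y, K) = (K + Y)/((2*K)) = (K + Y)*(1/(2*K)) = (K + Y)/(2*K))
(l(0, x)*U)*9 = (((½)*(6 + 0)/6)*9)*9 = (((½)*(⅙)*6)*9)*9 = ((½)*9)*9 = (9/2)*9 = 81/2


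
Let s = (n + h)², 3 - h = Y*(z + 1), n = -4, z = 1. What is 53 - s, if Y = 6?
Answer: -116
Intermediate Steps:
h = -9 (h = 3 - 6*(1 + 1) = 3 - 6*2 = 3 - 1*12 = 3 - 12 = -9)
s = 169 (s = (-4 - 9)² = (-13)² = 169)
53 - s = 53 - 1*169 = 53 - 169 = -116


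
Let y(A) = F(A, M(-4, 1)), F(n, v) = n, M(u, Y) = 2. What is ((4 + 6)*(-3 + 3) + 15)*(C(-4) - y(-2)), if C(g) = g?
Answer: -30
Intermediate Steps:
y(A) = A
((4 + 6)*(-3 + 3) + 15)*(C(-4) - y(-2)) = ((4 + 6)*(-3 + 3) + 15)*(-4 - 1*(-2)) = (10*0 + 15)*(-4 + 2) = (0 + 15)*(-2) = 15*(-2) = -30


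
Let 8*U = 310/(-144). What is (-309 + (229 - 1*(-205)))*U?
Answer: -19375/576 ≈ -33.637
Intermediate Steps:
U = -155/576 (U = (310/(-144))/8 = (310*(-1/144))/8 = (1/8)*(-155/72) = -155/576 ≈ -0.26910)
(-309 + (229 - 1*(-205)))*U = (-309 + (229 - 1*(-205)))*(-155/576) = (-309 + (229 + 205))*(-155/576) = (-309 + 434)*(-155/576) = 125*(-155/576) = -19375/576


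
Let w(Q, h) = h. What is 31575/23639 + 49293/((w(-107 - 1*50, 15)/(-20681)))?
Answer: -8032756872654/118195 ≈ -6.7962e+7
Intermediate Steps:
31575/23639 + 49293/((w(-107 - 1*50, 15)/(-20681))) = 31575/23639 + 49293/((15/(-20681))) = 31575*(1/23639) + 49293/((15*(-1/20681))) = 31575/23639 + 49293/(-15/20681) = 31575/23639 + 49293*(-20681/15) = 31575/23639 - 339809511/5 = -8032756872654/118195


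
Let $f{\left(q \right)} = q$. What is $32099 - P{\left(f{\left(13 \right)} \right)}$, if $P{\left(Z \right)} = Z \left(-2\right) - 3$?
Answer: $32128$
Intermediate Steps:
$P{\left(Z \right)} = -3 - 2 Z$ ($P{\left(Z \right)} = - 2 Z - 3 = -3 - 2 Z$)
$32099 - P{\left(f{\left(13 \right)} \right)} = 32099 - \left(-3 - 26\right) = 32099 - -29 = 32099 + 29 = 32128$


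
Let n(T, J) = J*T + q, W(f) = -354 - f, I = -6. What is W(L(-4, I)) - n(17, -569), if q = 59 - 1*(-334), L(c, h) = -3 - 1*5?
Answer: 8934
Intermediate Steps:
L(c, h) = -8 (L(c, h) = -3 - 5 = -8)
q = 393 (q = 59 + 334 = 393)
n(T, J) = 393 + J*T (n(T, J) = J*T + 393 = 393 + J*T)
W(L(-4, I)) - n(17, -569) = (-354 - 1*(-8)) - (393 - 569*17) = (-354 + 8) - (393 - 9673) = -346 - 1*(-9280) = -346 + 9280 = 8934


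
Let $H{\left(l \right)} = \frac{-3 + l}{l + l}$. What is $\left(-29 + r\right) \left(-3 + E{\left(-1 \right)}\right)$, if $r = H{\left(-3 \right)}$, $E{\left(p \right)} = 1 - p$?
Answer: $28$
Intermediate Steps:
$H{\left(l \right)} = \frac{-3 + l}{2 l}$
$r = 1$ ($r = \frac{-3 - 3}{2 \left(-3\right)} = \frac{1}{2} \left(- \frac{1}{3}\right) \left(-6\right) = 1$)
$\left(-29 + r\right) \left(-3 + E{\left(-1 \right)}\right) = \left(-29 + 1\right) \left(-3 + \left(1 - -1\right)\right) = - 28 \left(-3 + \left(1 + 1\right)\right) = - 28 \left(-3 + 2\right) = \left(-28\right) \left(-1\right) = 28$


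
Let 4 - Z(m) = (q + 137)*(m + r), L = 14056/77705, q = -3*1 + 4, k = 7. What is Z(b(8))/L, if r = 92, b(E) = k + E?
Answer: -573540605/7028 ≈ -81608.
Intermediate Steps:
b(E) = 7 + E
q = 1 (q = -3 + 4 = 1)
L = 14056/77705 (L = 14056*(1/77705) = 14056/77705 ≈ 0.18089)
Z(m) = -12692 - 138*m (Z(m) = 4 - (1 + 137)*(m + 92) = 4 - 138*(92 + m) = 4 - (12696 + 138*m) = 4 + (-12696 - 138*m) = -12692 - 138*m)
Z(b(8))/L = (-12692 - 138*(7 + 8))/(14056/77705) = (-12692 - 138*15)*(77705/14056) = (-12692 - 2070)*(77705/14056) = -14762*77705/14056 = -573540605/7028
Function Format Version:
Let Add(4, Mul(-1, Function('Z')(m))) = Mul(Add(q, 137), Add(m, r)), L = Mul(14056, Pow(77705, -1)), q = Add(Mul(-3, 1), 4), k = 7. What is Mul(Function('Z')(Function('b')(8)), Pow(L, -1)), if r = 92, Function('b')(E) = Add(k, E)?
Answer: Rational(-573540605, 7028) ≈ -81608.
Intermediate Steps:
Function('b')(E) = Add(7, E)
q = 1 (q = Add(-3, 4) = 1)
L = Rational(14056, 77705) (L = Mul(14056, Rational(1, 77705)) = Rational(14056, 77705) ≈ 0.18089)
Function('Z')(m) = Add(-12692, Mul(-138, m)) (Function('Z')(m) = Add(4, Mul(-1, Mul(Add(1, 137), Add(m, 92)))) = Add(4, Mul(-1, Mul(138, Add(92, m)))) = Add(4, Mul(-1, Add(12696, Mul(138, m)))) = Add(4, Add(-12696, Mul(-138, m))) = Add(-12692, Mul(-138, m)))
Mul(Function('Z')(Function('b')(8)), Pow(L, -1)) = Mul(Add(-12692, Mul(-138, Add(7, 8))), Pow(Rational(14056, 77705), -1)) = Mul(Add(-12692, Mul(-138, 15)), Rational(77705, 14056)) = Mul(Add(-12692, -2070), Rational(77705, 14056)) = Mul(-14762, Rational(77705, 14056)) = Rational(-573540605, 7028)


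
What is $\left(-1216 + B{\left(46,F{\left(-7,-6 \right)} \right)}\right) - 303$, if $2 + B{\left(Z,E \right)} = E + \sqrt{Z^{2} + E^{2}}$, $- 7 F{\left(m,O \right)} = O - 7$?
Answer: $- \frac{10634}{7} + \frac{\sqrt{103853}}{7} \approx -1473.1$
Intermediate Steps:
$F{\left(m,O \right)} = 1 - \frac{O}{7}$ ($F{\left(m,O \right)} = - \frac{O - 7}{7} = - \frac{-7 + O}{7} = 1 - \frac{O}{7}$)
$B{\left(Z,E \right)} = -2 + E + \sqrt{E^{2} + Z^{2}}$ ($B{\left(Z,E \right)} = -2 + \left(E + \sqrt{Z^{2} + E^{2}}\right) = -2 + \left(E + \sqrt{E^{2} + Z^{2}}\right) = -2 + E + \sqrt{E^{2} + Z^{2}}$)
$\left(-1216 + B{\left(46,F{\left(-7,-6 \right)} \right)}\right) - 303 = \left(-1216 + \left(-2 + \left(1 - - \frac{6}{7}\right) + \sqrt{\left(1 - - \frac{6}{7}\right)^{2} + 46^{2}}\right)\right) - 303 = \left(-1216 + \left(-2 + \left(1 + \frac{6}{7}\right) + \sqrt{\left(1 + \frac{6}{7}\right)^{2} + 2116}\right)\right) - 303 = \left(-1216 + \left(-2 + \frac{13}{7} + \sqrt{\left(\frac{13}{7}\right)^{2} + 2116}\right)\right) - 303 = \left(-1216 + \left(-2 + \frac{13}{7} + \sqrt{\frac{169}{49} + 2116}\right)\right) - 303 = \left(-1216 + \left(-2 + \frac{13}{7} + \sqrt{\frac{103853}{49}}\right)\right) - 303 = \left(-1216 + \left(-2 + \frac{13}{7} + \frac{\sqrt{103853}}{7}\right)\right) - 303 = \left(-1216 - \left(\frac{1}{7} - \frac{\sqrt{103853}}{7}\right)\right) - 303 = \left(- \frac{8513}{7} + \frac{\sqrt{103853}}{7}\right) - 303 = - \frac{10634}{7} + \frac{\sqrt{103853}}{7}$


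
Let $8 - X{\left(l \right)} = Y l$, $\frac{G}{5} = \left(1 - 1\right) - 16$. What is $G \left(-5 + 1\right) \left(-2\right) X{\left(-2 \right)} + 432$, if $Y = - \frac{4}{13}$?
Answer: $- \frac{55824}{13} \approx -4294.2$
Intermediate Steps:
$G = -80$ ($G = 5 \left(\left(1 - 1\right) - 16\right) = 5 \left(0 - 16\right) = 5 \left(-16\right) = -80$)
$Y = - \frac{4}{13}$ ($Y = \left(-4\right) \frac{1}{13} = - \frac{4}{13} \approx -0.30769$)
$X{\left(l \right)} = 8 + \frac{4 l}{13}$ ($X{\left(l \right)} = 8 - - \frac{4 l}{13} = 8 + \frac{4 l}{13}$)
$G \left(-5 + 1\right) \left(-2\right) X{\left(-2 \right)} + 432 = - 80 \left(-5 + 1\right) \left(-2\right) \left(8 + \frac{4}{13} \left(-2\right)\right) + 432 = - 80 \left(\left(-4\right) \left(-2\right)\right) \left(8 - \frac{8}{13}\right) + 432 = \left(-80\right) 8 \cdot \frac{96}{13} + 432 = \left(-640\right) \frac{96}{13} + 432 = - \frac{61440}{13} + 432 = - \frac{55824}{13}$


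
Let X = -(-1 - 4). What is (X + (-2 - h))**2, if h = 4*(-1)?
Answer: 49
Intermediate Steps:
h = -4
X = 5 (X = -1*(-5) = 5)
(X + (-2 - h))**2 = (5 + (-2 - 1*(-4)))**2 = (5 + (-2 + 4))**2 = (5 + 2)**2 = 7**2 = 49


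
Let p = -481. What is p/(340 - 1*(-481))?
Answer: -481/821 ≈ -0.58587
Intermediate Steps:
p/(340 - 1*(-481)) = -481/(340 - 1*(-481)) = -481/(340 + 481) = -481/821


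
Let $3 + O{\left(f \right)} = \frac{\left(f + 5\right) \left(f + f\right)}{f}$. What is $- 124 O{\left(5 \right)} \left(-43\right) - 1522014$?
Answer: $-1431370$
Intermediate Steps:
$O{\left(f \right)} = 7 + 2 f$ ($O{\left(f \right)} = -3 + \frac{\left(f + 5\right) \left(f + f\right)}{f} = -3 + \frac{\left(5 + f\right) 2 f}{f} = -3 + \frac{2 f \left(5 + f\right)}{f} = -3 + \left(10 + 2 f\right) = 7 + 2 f$)
$- 124 O{\left(5 \right)} \left(-43\right) - 1522014 = - 124 \left(7 + 2 \cdot 5\right) \left(-43\right) - 1522014 = - 124 \left(7 + 10\right) \left(-43\right) - 1522014 = \left(-124\right) 17 \left(-43\right) - 1522014 = \left(-2108\right) \left(-43\right) - 1522014 = 90644 - 1522014 = -1431370$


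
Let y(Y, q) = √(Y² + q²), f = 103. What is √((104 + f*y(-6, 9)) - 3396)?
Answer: √(-3292 + 309*√13) ≈ 46.668*I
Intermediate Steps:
√((104 + f*y(-6, 9)) - 3396) = √((104 + 103*√((-6)² + 9²)) - 3396) = √((104 + 103*√(36 + 81)) - 3396) = √((104 + 103*√117) - 3396) = √((104 + 103*(3*√13)) - 3396) = √((104 + 309*√13) - 3396) = √(-3292 + 309*√13)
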